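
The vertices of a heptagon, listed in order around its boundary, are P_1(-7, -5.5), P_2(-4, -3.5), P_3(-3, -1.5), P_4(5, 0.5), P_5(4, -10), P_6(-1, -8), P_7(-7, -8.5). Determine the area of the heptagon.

79.25

P_1→P_2: (-7)(-3.5) − (-4)(-5.5) = 2.5
P_2→P_3: (-4)(-1.5) − (-3)(-3.5) = -4.5
P_3→P_4: (-3)(0.5) − (5)(-1.5) = 6
P_4→P_5: (5)(-10) − (4)(0.5) = -52
P_5→P_6: (4)(-8) − (-1)(-10) = -42
P_6→P_7: (-1)(-8.5) − (-7)(-8) = -47.5
P_7→P_1: (-7)(-5.5) − (-7)(-8.5) = -21
Σ = -158.5
Area = |Σ|/2 = 79.25.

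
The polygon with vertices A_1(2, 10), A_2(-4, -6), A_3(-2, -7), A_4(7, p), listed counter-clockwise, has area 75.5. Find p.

Write out the shoelace sum; only the two edges meeting at A_4 involve p:
2·Area = [((-2)·p − 7·(-7)) + (7·10 − 2·p)] + 44
       = -4·p + 163 = 151
⇒ p = 3.

3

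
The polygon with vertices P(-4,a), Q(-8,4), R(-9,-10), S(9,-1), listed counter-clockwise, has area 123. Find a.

3

The doubled signed area Σ (x_i y_{i+1} − x_{i+1} y_i) is linear in a.
With a=0 it equals 195; the coefficient of a is 17 (from the two edges through P).
So 17·a + 195 = 2·123 = 246 ⇒ a = 3.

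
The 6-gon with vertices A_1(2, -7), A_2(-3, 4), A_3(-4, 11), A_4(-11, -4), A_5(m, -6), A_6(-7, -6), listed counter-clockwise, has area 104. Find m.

-8

Write out the shoelace sum; only the two edges meeting at A_5 involve m:
2·Area = [((-11)·(-6) − m·(-4)) + (m·(-6) − (-7)·(-6))] + 168
       = -2·m + 192 = 208
⇒ m = -8.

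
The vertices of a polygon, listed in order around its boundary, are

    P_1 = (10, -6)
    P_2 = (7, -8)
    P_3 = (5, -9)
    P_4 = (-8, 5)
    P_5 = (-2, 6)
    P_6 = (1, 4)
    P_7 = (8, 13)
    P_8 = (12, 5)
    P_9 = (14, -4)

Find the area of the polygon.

228.5

Apply the shoelace (surveyor's) formula: 2A = Σ (x_i·y_{i+1} − x_{i+1}·y_i), indices taken mod 9.
Cross-terms: -38, -23, -47, -38, -14, -19, -116, -118, -44  ⇒  Σ = -457
Area = |Σ|/2 = 228.5.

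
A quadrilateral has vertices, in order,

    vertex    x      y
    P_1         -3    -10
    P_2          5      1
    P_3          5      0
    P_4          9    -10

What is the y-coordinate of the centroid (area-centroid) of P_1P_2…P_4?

Apply the surveyor's formula. First the cross-terms c_i = x_i·y_{i+1} − x_{i+1}·y_i:
  47, -5, -50, -120  ⇒  2A = -128, A = -64.
Then Σ (y_i + y_{i+1})·c_i = 2472, so ȳ = 2472 / (6·(-64)) = -6.4375.

-6.4375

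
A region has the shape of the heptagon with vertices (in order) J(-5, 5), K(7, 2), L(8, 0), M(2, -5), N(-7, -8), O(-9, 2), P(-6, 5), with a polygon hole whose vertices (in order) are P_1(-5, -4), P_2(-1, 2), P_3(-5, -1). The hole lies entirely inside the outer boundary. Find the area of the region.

132

Outer boundary:
Apply the surveyor's formula: 2A = Σ (x_i·y_{i+1} − x_{i+1}·y_i), indices taken mod 7.
J→K: (-5)(2) − (7)(5) = -45
K→L: (7)(0) − (8)(2) = -16
L→M: (8)(-5) − (2)(0) = -40
M→N: (2)(-8) − (-7)(-5) = -51
N→O: (-7)(2) − (-9)(-8) = -86
O→P: (-9)(5) − (-6)(2) = -33
P→J: (-6)(5) − (-5)(5) = -5
Σ = -276
Area = |Σ|/2 = 138.
Hole:
Apply the surveyor's formula: 2A = Σ (x_i·y_{i+1} − x_{i+1}·y_i), indices taken mod 3.
Σ = (-14) + (11) + (15) = 12
Area = |Σ|/2 = 6.
Net area = 138 − 6 = 132.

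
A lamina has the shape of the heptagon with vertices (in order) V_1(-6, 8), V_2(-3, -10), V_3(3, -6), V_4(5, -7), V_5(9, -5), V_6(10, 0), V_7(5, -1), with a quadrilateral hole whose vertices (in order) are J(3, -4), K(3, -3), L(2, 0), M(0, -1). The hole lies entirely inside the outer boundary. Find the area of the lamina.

121.5

Outer boundary:
Apply Gauss's area formula: 2A = Σ (x_i·y_{i+1} − x_{i+1}·y_i), indices taken mod 7.
V_1→V_2: (-6)(-10) − (-3)(8) = 84
V_2→V_3: (-3)(-6) − (3)(-10) = 48
V_3→V_4: (3)(-7) − (5)(-6) = 9
V_4→V_5: (5)(-5) − (9)(-7) = 38
V_5→V_6: (9)(0) − (10)(-5) = 50
V_6→V_7: (10)(-1) − (5)(0) = -10
V_7→V_1: (5)(8) − (-6)(-1) = 34
Σ = 253
Area = |Σ|/2 = 126.5.
Hole:
Apply the surveyor's formula: 2A = Σ (x_i·y_{i+1} − x_{i+1}·y_i), indices taken mod 4.
Cross-terms: 3, 6, -2, 3  ⇒  Σ = 10
Area = |Σ|/2 = 5.
Net area = 126.5 − 5 = 121.5.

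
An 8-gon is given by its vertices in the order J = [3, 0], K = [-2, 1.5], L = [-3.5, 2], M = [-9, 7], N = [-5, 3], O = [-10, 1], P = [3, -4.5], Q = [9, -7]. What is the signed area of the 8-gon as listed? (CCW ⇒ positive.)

Apply Gauss's area formula: 2A = Σ (x_i·y_{i+1} − x_{i+1}·y_i), indices taken mod 8.
Cross-terms: 4.5, 1.25, -6.5, 8, 25, 42, 19.5, 21  ⇒  Σ = 114.75
Signed area = Σ/2 = 57.375 (positive ⇒ counter-clockwise traversal).

57.375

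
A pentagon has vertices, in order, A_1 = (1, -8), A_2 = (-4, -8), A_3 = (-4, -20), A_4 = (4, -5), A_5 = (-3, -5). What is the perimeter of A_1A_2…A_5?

46

|A_1A_2| = √((-5)² + (0)²) = √25 = 5
|A_2A_3| = √((0)² + (-12)²) = √144 = 12
|A_3A_4| = √((8)² + (15)²) = √289 = 17
|A_4A_5| = √((-7)² + (0)²) = √49 = 7
|A_5A_1| = √((4)² + (-3)²) = √25 = 5
Perimeter = 5 + 12 + 17 + 7 + 5 = 46.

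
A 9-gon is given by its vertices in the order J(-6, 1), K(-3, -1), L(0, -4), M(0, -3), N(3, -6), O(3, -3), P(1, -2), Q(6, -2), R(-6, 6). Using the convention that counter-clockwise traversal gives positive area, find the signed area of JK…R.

J→K: (-6)(-1) − (-3)(1) = 9
K→L: (-3)(-4) − (0)(-1) = 12
L→M: (0)(-3) − (0)(-4) = 0
M→N: (0)(-6) − (3)(-3) = 9
N→O: (3)(-3) − (3)(-6) = 9
O→P: (3)(-2) − (1)(-3) = -3
P→Q: (1)(-2) − (6)(-2) = 10
Q→R: (6)(6) − (-6)(-2) = 24
R→J: (-6)(1) − (-6)(6) = 30
Σ = 100
Signed area = Σ/2 = 50 (positive ⇒ counter-clockwise traversal).

50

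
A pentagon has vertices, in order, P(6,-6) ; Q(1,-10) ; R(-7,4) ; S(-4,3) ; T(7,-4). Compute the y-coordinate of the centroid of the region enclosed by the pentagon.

Apply the shoelace (surveyor's) formula. First the cross-terms c_i = x_i·y_{i+1} − x_{i+1}·y_i:
  -54, -66, -5, -5, -18  ⇒  2A = -148, A = -74.
Then Σ (y_i + y_{i+1})·c_i = 1410, so ȳ = 1410 / (6·(-74)) = -235/74.

-235/74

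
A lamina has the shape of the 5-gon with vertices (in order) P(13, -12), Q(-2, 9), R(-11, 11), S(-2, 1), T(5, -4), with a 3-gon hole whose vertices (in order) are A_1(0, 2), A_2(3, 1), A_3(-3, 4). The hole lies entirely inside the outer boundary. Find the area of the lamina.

Outer boundary:
Apply Gauss's area formula: 2A = Σ (x_i·y_{i+1} − x_{i+1}·y_i), indices taken mod 5.
Σ = (93) + (77) + (11) + (3) + (-8) = 176
Area = |Σ|/2 = 88.
Hole:
Σ = (-6) + (15) + (-6) = 3
Area = |Σ|/2 = 1.5.
Net area = 88 − 1.5 = 86.5.

86.5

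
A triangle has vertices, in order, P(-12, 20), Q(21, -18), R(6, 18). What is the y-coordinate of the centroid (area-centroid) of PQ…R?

20/3

Apply the shoelace (surveyor's) formula. First the cross-terms c_i = x_i·y_{i+1} − x_{i+1}·y_i:
  -204, 486, 336  ⇒  2A = 618, A = 309.
Then Σ (y_i + y_{i+1})·c_i = 12360, so ȳ = 12360 / (6·309) = 20/3.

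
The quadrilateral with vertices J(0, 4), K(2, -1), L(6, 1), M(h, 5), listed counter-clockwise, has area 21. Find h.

Write out the shoelace sum; only the two edges meeting at M involve h:
2·Area = [(6·5 − h·1) + (h·4 − 0·5)] + 0
       = 3·h + 30 = 42
⇒ h = 4.

4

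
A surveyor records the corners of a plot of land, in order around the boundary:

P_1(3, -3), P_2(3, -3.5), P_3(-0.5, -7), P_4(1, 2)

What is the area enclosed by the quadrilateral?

Σ = (-1.5) + (-22.75) + (6) + (-9) = -27.25
Area = |Σ|/2 = 13.625.

13.625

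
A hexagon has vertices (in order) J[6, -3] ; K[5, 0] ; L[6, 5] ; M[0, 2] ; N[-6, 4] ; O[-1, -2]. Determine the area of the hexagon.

47.5

Apply the shoelace (surveyor's) formula: 2A = Σ (x_i·y_{i+1} − x_{i+1}·y_i), indices taken mod 6.
Cross-terms: 15, 25, 12, 12, 16, 15  ⇒  Σ = 95
Area = |Σ|/2 = 47.5.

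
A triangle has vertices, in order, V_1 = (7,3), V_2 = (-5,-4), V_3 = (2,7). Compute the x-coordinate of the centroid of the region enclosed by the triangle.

4/3

Apply the surveyor's formula. First the cross-terms c_i = x_i·y_{i+1} − x_{i+1}·y_i:
  -13, -27, -43  ⇒  2A = -83, A = -41.5.
Then Σ (x_i + x_{i+1})·c_i = -332, so x̄ = -332 / (6·(-41.5)) = 4/3.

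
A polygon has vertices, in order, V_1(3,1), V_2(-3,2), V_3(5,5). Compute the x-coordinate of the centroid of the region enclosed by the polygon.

5/3

Apply Gauss's area formula. First the cross-terms c_i = x_i·y_{i+1} − x_{i+1}·y_i:
  9, -25, -10  ⇒  2A = -26, A = -13.
Then Σ (x_i + x_{i+1})·c_i = -130, so x̄ = -130 / (6·(-13)) = 5/3.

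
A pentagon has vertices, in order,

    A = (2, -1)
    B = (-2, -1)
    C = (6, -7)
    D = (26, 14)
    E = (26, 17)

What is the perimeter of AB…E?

|AB| = √((-4)² + (0)²) = √16 = 4
|BC| = √((8)² + (-6)²) = √100 = 10
|CD| = √((20)² + (21)²) = √841 = 29
|DE| = √((0)² + (3)²) = √9 = 3
|EA| = √((-24)² + (-18)²) = √900 = 30
Perimeter = 4 + 10 + 29 + 3 + 30 = 76.

76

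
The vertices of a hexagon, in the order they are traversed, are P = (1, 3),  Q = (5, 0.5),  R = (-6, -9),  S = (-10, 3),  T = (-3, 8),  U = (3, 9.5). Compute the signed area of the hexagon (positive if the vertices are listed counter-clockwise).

Apply the shoelace formula: 2A = Σ (x_i·y_{i+1} − x_{i+1}·y_i), indices taken mod 6.
Cross-terms: -14.5, -42, -108, -71, -52.5, -0.5  ⇒  Σ = -288.5
Signed area = Σ/2 = -144.25 (negative ⇒ clockwise traversal).

-144.25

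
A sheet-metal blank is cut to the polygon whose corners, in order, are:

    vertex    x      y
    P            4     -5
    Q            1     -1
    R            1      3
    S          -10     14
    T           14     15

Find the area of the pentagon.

Apply the shoelace formula: 2A = Σ (x_i·y_{i+1} − x_{i+1}·y_i), indices taken mod 5.
Σ = (1) + (4) + (44) + (-346) + (-130) = -427
Area = |Σ|/2 = 213.5.

213.5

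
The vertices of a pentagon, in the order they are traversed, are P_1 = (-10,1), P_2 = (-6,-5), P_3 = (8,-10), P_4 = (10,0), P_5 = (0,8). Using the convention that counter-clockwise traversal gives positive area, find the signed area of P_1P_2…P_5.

Σ = (56) + (100) + (100) + (80) + (80) = 416
Signed area = Σ/2 = 208 (positive ⇒ counter-clockwise traversal).

208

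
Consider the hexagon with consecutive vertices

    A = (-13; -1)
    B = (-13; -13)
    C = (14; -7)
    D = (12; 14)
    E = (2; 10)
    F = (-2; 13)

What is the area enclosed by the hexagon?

509

Σ = (156) + (273) + (280) + (92) + (46) + (171) = 1018
Area = |Σ|/2 = 509.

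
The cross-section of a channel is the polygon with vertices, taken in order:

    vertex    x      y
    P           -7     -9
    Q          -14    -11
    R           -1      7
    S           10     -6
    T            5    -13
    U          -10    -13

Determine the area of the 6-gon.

259

Apply the shoelace (surveyor's) formula: 2A = Σ (x_i·y_{i+1} − x_{i+1}·y_i), indices taken mod 6.
Σ = (-49) + (-109) + (-64) + (-100) + (-195) + (-1) = -518
Area = |Σ|/2 = 259.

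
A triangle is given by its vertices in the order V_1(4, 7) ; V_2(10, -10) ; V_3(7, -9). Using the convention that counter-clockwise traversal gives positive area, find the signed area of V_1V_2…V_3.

-22.5

Apply the shoelace formula: 2A = Σ (x_i·y_{i+1} − x_{i+1}·y_i), indices taken mod 3.
Σ = (-110) + (-20) + (85) = -45
Signed area = Σ/2 = -22.5 (negative ⇒ clockwise traversal).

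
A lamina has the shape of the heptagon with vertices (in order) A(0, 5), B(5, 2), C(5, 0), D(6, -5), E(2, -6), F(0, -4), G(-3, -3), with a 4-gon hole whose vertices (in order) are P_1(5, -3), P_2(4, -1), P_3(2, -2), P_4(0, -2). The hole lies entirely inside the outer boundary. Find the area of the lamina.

Outer boundary:
Apply Gauss's area formula: 2A = Σ (x_i·y_{i+1} − x_{i+1}·y_i), indices taken mod 7.
Σ = (-25) + (-10) + (-25) + (-26) + (-8) + (-12) + (-15) = -121
Area = |Σ|/2 = 60.5.
Hole:
Apply the shoelace (surveyor's) formula: 2A = Σ (x_i·y_{i+1} − x_{i+1}·y_i), indices taken mod 4.
Cross-terms: 7, -6, -4, 10  ⇒  Σ = 7
Area = |Σ|/2 = 3.5.
Net area = 60.5 − 3.5 = 57.

57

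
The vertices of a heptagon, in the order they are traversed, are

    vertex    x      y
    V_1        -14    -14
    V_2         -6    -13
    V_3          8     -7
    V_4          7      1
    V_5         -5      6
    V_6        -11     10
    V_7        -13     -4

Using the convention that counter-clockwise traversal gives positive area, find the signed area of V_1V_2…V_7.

332

V_1→V_2: (-14)(-13) − (-6)(-14) = 98
V_2→V_3: (-6)(-7) − (8)(-13) = 146
V_3→V_4: (8)(1) − (7)(-7) = 57
V_4→V_5: (7)(6) − (-5)(1) = 47
V_5→V_6: (-5)(10) − (-11)(6) = 16
V_6→V_7: (-11)(-4) − (-13)(10) = 174
V_7→V_1: (-13)(-14) − (-14)(-4) = 126
Σ = 664
Signed area = Σ/2 = 332 (positive ⇒ counter-clockwise traversal).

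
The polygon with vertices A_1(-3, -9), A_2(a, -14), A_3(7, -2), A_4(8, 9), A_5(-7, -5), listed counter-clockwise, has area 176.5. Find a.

Write out the shoelace sum; only the two edges meeting at A_2 involve a:
2·Area = [((-3)·(-14) − a·(-9)) + (a·(-2) − 7·(-14))] + 150
       = 7·a + 290 = 353
⇒ a = 9.

9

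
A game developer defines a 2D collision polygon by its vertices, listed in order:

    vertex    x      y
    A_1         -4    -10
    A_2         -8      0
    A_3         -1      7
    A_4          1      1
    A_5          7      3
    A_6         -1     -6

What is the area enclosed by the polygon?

100.5

Apply the surveyor's formula: 2A = Σ (x_i·y_{i+1} − x_{i+1}·y_i), indices taken mod 6.
Cross-terms: -80, -56, -8, -4, -39, -14  ⇒  Σ = -201
Area = |Σ|/2 = 100.5.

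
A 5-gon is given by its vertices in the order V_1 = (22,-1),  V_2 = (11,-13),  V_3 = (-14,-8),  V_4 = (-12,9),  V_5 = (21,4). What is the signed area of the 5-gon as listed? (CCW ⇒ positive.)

Σ = (-275) + (-270) + (-222) + (-237) + (-109) = -1113
Signed area = Σ/2 = -556.5 (negative ⇒ clockwise traversal).

-556.5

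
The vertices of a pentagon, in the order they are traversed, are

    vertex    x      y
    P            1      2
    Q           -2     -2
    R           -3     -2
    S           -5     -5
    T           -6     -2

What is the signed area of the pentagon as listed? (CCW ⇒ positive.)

Apply the shoelace (surveyor's) formula: 2A = Σ (x_i·y_{i+1} − x_{i+1}·y_i), indices taken mod 5.
Σ = (2) + (-2) + (5) + (-20) + (-10) = -25
Signed area = Σ/2 = -12.5 (negative ⇒ clockwise traversal).

-12.5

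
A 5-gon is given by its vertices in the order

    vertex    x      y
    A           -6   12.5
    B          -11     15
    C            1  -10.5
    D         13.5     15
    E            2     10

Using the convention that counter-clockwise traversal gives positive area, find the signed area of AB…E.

247.375

A→B: (-6)(15) − (-11)(12.5) = 47.5
B→C: (-11)(-10.5) − (1)(15) = 100.5
C→D: (1)(15) − (13.5)(-10.5) = 156.75
D→E: (13.5)(10) − (2)(15) = 105
E→A: (2)(12.5) − (-6)(10) = 85
Σ = 494.75
Signed area = Σ/2 = 247.375 (positive ⇒ counter-clockwise traversal).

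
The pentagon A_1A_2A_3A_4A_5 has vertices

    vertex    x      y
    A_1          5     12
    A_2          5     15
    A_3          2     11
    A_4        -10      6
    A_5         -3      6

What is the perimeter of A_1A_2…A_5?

|A_1A_2| = √((0)² + (3)²) = √9 = 3
|A_2A_3| = √((-3)² + (-4)²) = √25 = 5
|A_3A_4| = √((-12)² + (-5)²) = √169 = 13
|A_4A_5| = √((7)² + (0)²) = √49 = 7
|A_5A_1| = √((8)² + (6)²) = √100 = 10
Perimeter = 3 + 5 + 13 + 7 + 10 = 38.

38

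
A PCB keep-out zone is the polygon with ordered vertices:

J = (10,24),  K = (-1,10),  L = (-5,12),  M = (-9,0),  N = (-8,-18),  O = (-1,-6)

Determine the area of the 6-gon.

Apply the surveyor's formula: 2A = Σ (x_i·y_{i+1} − x_{i+1}·y_i), indices taken mod 6.
Σ = (124) + (38) + (108) + (162) + (30) + (36) = 498
Area = |Σ|/2 = 249.

249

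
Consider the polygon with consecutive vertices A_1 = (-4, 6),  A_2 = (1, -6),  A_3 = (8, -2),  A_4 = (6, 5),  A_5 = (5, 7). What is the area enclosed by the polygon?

95.5

Apply the shoelace (surveyor's) formula: 2A = Σ (x_i·y_{i+1} − x_{i+1}·y_i), indices taken mod 5.
Σ = (18) + (46) + (52) + (17) + (58) = 191
Area = |Σ|/2 = 95.5.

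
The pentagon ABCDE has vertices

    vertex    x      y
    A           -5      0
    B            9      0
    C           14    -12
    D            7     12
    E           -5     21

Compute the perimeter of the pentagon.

88

|AB| = √((14)² + (0)²) = √196 = 14
|BC| = √((5)² + (-12)²) = √169 = 13
|CD| = √((-7)² + (24)²) = √625 = 25
|DE| = √((-12)² + (9)²) = √225 = 15
|EA| = √((0)² + (-21)²) = √441 = 21
Perimeter = 14 + 13 + 25 + 15 + 21 = 88.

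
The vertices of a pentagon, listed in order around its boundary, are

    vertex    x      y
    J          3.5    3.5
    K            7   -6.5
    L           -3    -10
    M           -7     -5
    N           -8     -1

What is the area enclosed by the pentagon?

124.625

Apply the shoelace formula: 2A = Σ (x_i·y_{i+1} − x_{i+1}·y_i), indices taken mod 5.
Σ = (-47.25) + (-89.5) + (-55) + (-33) + (-24.5) = -249.25
Area = |Σ|/2 = 124.625.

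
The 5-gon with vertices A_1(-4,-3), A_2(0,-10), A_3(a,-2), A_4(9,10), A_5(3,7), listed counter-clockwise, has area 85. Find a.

3

Write out the shoelace sum; only the two edges meeting at A_3 involve a:
2·Area = [(0·(-2) − a·(-10)) + (a·10 − 9·(-2))] + 92
       = 20·a + 110 = 170
⇒ a = 3.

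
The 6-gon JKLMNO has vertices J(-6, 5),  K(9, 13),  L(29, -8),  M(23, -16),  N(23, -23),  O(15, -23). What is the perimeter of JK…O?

|JK| = √((15)² + (8)²) = √289 = 17
|KL| = √((20)² + (-21)²) = √841 = 29
|LM| = √((-6)² + (-8)²) = √100 = 10
|MN| = √((0)² + (-7)²) = √49 = 7
|NO| = √((-8)² + (0)²) = √64 = 8
|OJ| = √((-21)² + (28)²) = √1225 = 35
Perimeter = 17 + 29 + 10 + 7 + 8 + 35 = 106.

106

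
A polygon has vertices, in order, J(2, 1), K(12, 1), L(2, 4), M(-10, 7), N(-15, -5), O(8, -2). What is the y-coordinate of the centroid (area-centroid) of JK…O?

Apply the shoelace formula. First the cross-terms c_i = x_i·y_{i+1} − x_{i+1}·y_i:
  -10, 46, 54, 155, 70, 12  ⇒  2A = 327, A = 163.5.
Then Σ (y_i + y_{i+1})·c_i = 612, so ȳ = 612 / (6·163.5) = 68/109.

68/109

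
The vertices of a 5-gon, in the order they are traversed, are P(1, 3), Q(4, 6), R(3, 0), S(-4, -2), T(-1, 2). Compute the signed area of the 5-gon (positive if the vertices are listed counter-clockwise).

-22.5

Apply the shoelace (surveyor's) formula: 2A = Σ (x_i·y_{i+1} − x_{i+1}·y_i), indices taken mod 5.
P→Q: (1)(6) − (4)(3) = -6
Q→R: (4)(0) − (3)(6) = -18
R→S: (3)(-2) − (-4)(0) = -6
S→T: (-4)(2) − (-1)(-2) = -10
T→P: (-1)(3) − (1)(2) = -5
Σ = -45
Signed area = Σ/2 = -22.5 (negative ⇒ clockwise traversal).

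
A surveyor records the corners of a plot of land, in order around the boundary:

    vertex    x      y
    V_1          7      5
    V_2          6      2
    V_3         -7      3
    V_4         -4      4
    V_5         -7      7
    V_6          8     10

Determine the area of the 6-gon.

78

Σ = (-16) + (32) + (-16) + (0) + (-126) + (-30) = -156
Area = |Σ|/2 = 78.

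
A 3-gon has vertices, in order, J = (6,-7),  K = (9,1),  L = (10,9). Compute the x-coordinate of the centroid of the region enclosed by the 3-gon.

Apply Gauss's area formula. First the cross-terms c_i = x_i·y_{i+1} − x_{i+1}·y_i:
  69, 71, -124  ⇒  2A = 16, A = 8.
Then Σ (x_i + x_{i+1})·c_i = 400, so x̄ = 400 / (6·8) = 25/3.

25/3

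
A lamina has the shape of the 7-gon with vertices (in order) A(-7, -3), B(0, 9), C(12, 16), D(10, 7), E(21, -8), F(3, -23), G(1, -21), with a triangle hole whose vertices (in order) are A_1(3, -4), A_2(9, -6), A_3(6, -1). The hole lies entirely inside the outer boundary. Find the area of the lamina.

549.5

Outer boundary:
Apply the shoelace (surveyor's) formula: 2A = Σ (x_i·y_{i+1} − x_{i+1}·y_i), indices taken mod 7.
A→B: (-7)(9) − (0)(-3) = -63
B→C: (0)(16) − (12)(9) = -108
C→D: (12)(7) − (10)(16) = -76
D→E: (10)(-8) − (21)(7) = -227
E→F: (21)(-23) − (3)(-8) = -459
F→G: (3)(-21) − (1)(-23) = -40
G→A: (1)(-3) − (-7)(-21) = -150
Σ = -1123
Area = |Σ|/2 = 561.5.
Hole:
A_1→A_2: (3)(-6) − (9)(-4) = 18
A_2→A_3: (9)(-1) − (6)(-6) = 27
A_3→A_1: (6)(-4) − (3)(-1) = -21
Σ = 24
Area = |Σ|/2 = 12.
Net area = 561.5 − 12 = 549.5.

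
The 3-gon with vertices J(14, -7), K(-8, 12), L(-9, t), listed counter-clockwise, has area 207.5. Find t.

Write out the shoelace sum; only the two edges meeting at L involve t:
2·Area = [((-8)·t − (-9)·12) + ((-9)·(-7) − 14·t)] + 112
       = -22·t + 283 = 415
⇒ t = -6.

-6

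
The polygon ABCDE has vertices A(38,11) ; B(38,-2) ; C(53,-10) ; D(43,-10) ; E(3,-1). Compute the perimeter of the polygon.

|AB| = √((0)² + (-13)²) = √169 = 13
|BC| = √((15)² + (-8)²) = √289 = 17
|CD| = √((-10)² + (0)²) = √100 = 10
|DE| = √((-40)² + (9)²) = √1681 = 41
|EA| = √((35)² + (12)²) = √1369 = 37
Perimeter = 13 + 17 + 10 + 41 + 37 = 118.

118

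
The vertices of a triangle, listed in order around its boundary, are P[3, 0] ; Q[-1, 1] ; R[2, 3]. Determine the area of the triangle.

Σ = (3) + (-5) + (-9) = -11
Area = |Σ|/2 = 5.5.

5.5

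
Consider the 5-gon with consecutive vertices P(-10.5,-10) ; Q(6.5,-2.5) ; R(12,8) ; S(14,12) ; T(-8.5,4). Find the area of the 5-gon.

245.125

Apply the shoelace formula: 2A = Σ (x_i·y_{i+1} − x_{i+1}·y_i), indices taken mod 5.
P→Q: (-10.5)(-2.5) − (6.5)(-10) = 91.25
Q→R: (6.5)(8) − (12)(-2.5) = 82
R→S: (12)(12) − (14)(8) = 32
S→T: (14)(4) − (-8.5)(12) = 158
T→P: (-8.5)(-10) − (-10.5)(4) = 127
Σ = 490.25
Area = |Σ|/2 = 245.125.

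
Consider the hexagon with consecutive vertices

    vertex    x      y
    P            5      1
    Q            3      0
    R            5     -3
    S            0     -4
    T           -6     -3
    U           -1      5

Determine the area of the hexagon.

Apply the surveyor's formula: 2A = Σ (x_i·y_{i+1} − x_{i+1}·y_i), indices taken mod 6.
P→Q: (5)(0) − (3)(1) = -3
Q→R: (3)(-3) − (5)(0) = -9
R→S: (5)(-4) − (0)(-3) = -20
S→T: (0)(-3) − (-6)(-4) = -24
T→U: (-6)(5) − (-1)(-3) = -33
U→P: (-1)(1) − (5)(5) = -26
Σ = -115
Area = |Σ|/2 = 57.5.

57.5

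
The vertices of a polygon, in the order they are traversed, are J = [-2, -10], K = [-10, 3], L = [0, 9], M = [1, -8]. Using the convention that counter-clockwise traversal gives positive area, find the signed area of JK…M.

Apply the surveyor's formula: 2A = Σ (x_i·y_{i+1} − x_{i+1}·y_i), indices taken mod 4.
Σ = (-106) + (-90) + (-9) + (-26) = -231
Signed area = Σ/2 = -115.5 (negative ⇒ clockwise traversal).

-115.5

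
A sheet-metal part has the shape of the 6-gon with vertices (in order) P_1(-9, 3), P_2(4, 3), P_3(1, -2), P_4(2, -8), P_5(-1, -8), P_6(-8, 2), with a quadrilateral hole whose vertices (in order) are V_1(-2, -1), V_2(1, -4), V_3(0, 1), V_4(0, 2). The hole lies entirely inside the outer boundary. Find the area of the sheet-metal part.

68

Outer boundary:
P_1→P_2: (-9)(3) − (4)(3) = -39
P_2→P_3: (4)(-2) − (1)(3) = -11
P_3→P_4: (1)(-8) − (2)(-2) = -4
P_4→P_5: (2)(-8) − (-1)(-8) = -24
P_5→P_6: (-1)(2) − (-8)(-8) = -66
P_6→P_1: (-8)(3) − (-9)(2) = -6
Σ = -150
Area = |Σ|/2 = 75.
Hole:
Apply Gauss's area formula: 2A = Σ (x_i·y_{i+1} − x_{i+1}·y_i), indices taken mod 4.
Σ = (9) + (1) + (0) + (4) = 14
Area = |Σ|/2 = 7.
Net area = 75 − 7 = 68.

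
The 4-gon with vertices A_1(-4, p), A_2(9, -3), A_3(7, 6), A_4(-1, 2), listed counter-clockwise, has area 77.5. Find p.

The doubled signed area Σ (x_i y_{i+1} − x_{i+1} y_i) is linear in p.
With p=0 it equals 115; the coefficient of p is -10 (from the two edges through A_1).
So -10·p + 115 = 2·77.5 = 155 ⇒ p = -4.

-4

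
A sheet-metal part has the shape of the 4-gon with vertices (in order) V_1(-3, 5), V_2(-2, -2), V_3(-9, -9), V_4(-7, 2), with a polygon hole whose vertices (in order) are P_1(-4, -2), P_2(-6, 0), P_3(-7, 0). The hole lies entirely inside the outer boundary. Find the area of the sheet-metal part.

Outer boundary:
Σ = (16) + (0) + (-81) + (-29) = -94
Area = |Σ|/2 = 47.
Hole:
Apply the shoelace formula: 2A = Σ (x_i·y_{i+1} − x_{i+1}·y_i), indices taken mod 3.
P_1→P_2: (-4)(0) − (-6)(-2) = -12
P_2→P_3: (-6)(0) − (-7)(0) = 0
P_3→P_1: (-7)(-2) − (-4)(0) = 14
Σ = 2
Area = |Σ|/2 = 1.
Net area = 47 − 1 = 46.

46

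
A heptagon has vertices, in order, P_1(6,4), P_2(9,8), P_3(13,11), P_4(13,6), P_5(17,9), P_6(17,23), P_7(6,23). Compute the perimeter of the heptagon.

64

|P_1P_2| = √((3)² + (4)²) = √25 = 5
|P_2P_3| = √((4)² + (3)²) = √25 = 5
|P_3P_4| = √((0)² + (-5)²) = √25 = 5
|P_4P_5| = √((4)² + (3)²) = √25 = 5
|P_5P_6| = √((0)² + (14)²) = √196 = 14
|P_6P_7| = √((-11)² + (0)²) = √121 = 11
|P_7P_1| = √((0)² + (-19)²) = √361 = 19
Perimeter = 5 + 5 + 5 + 5 + 14 + 11 + 19 = 64.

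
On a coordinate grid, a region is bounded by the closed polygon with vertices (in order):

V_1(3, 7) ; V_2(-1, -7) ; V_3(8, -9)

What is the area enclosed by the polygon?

67

Apply the shoelace (surveyor's) formula: 2A = Σ (x_i·y_{i+1} − x_{i+1}·y_i), indices taken mod 3.
Cross-terms: -14, 65, 83  ⇒  Σ = 134
Area = |Σ|/2 = 67.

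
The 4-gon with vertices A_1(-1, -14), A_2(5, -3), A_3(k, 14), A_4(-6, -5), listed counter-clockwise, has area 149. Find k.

Write out the shoelace sum; only the two edges meeting at A_3 involve k:
2·Area = [(5·14 − k·(-3)) + (k·(-5) − (-6)·14)] + 152
       = -2·k + 306 = 298
⇒ k = 4.

4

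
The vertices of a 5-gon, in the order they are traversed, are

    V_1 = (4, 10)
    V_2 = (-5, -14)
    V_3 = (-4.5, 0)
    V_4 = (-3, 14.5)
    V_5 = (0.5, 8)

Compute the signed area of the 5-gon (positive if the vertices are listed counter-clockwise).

-96.25

Apply Gauss's area formula: 2A = Σ (x_i·y_{i+1} − x_{i+1}·y_i), indices taken mod 5.
Σ = (-6) + (-63) + (-65.25) + (-31.25) + (-27) = -192.5
Signed area = Σ/2 = -96.25 (negative ⇒ clockwise traversal).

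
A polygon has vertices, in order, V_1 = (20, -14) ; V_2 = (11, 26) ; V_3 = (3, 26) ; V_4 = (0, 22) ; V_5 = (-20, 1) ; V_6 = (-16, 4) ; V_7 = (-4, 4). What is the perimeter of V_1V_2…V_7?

130

|V_1V_2| = √((-9)² + (40)²) = √1681 = 41
|V_2V_3| = √((-8)² + (0)²) = √64 = 8
|V_3V_4| = √((-3)² + (-4)²) = √25 = 5
|V_4V_5| = √((-20)² + (-21)²) = √841 = 29
|V_5V_6| = √((4)² + (3)²) = √25 = 5
|V_6V_7| = √((12)² + (0)²) = √144 = 12
|V_7V_1| = √((24)² + (-18)²) = √900 = 30
Perimeter = 41 + 8 + 5 + 29 + 5 + 12 + 30 = 130.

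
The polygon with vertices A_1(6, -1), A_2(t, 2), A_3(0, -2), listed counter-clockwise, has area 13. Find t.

The doubled signed area Σ (x_i y_{i+1} − x_{i+1} y_i) is linear in t.
With t=0 it equals 24; the coefficient of t is -1 (from the two edges through A_2).
So -1·t + 24 = 2·13 = 26 ⇒ t = -2.

-2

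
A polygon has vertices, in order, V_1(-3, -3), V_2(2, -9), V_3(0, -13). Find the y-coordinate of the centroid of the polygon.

-25/3

Apply Gauss's area formula. First the cross-terms c_i = x_i·y_{i+1} − x_{i+1}·y_i:
  33, -26, -39  ⇒  2A = -32, A = -16.
Then Σ (y_i + y_{i+1})·c_i = 800, so ȳ = 800 / (6·(-16)) = -25/3.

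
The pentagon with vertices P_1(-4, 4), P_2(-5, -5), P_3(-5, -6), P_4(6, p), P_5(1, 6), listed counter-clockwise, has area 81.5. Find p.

The doubled signed area Σ (x_i y_{i+1} − x_{i+1} y_i) is linear in p.
With p=0 it equals 145; the coefficient of p is -6 (from the two edges through P_4).
So -6·p + 145 = 2·81.5 = 163 ⇒ p = -3.

-3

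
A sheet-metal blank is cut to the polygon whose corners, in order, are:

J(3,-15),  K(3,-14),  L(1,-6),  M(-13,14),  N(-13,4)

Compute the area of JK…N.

124

Cross-terms: 3, -4, -64, 130, 183  ⇒  Σ = 248
Area = |Σ|/2 = 124.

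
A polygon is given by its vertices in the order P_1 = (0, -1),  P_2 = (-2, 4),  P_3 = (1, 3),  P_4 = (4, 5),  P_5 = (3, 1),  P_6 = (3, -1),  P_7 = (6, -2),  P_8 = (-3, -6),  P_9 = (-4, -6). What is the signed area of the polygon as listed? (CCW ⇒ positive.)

Apply the surveyor's formula: 2A = Σ (x_i·y_{i+1} − x_{i+1}·y_i), indices taken mod 9.
Σ = (-2) + (-10) + (-7) + (-11) + (-6) + (0) + (-42) + (-6) + (4) = -80
Signed area = Σ/2 = -40 (negative ⇒ clockwise traversal).

-40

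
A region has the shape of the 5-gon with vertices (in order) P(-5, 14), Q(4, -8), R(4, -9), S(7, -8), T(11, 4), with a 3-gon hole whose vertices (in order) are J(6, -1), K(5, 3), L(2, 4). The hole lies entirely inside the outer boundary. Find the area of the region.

145

Outer boundary:
Apply the surveyor's formula: 2A = Σ (x_i·y_{i+1} − x_{i+1}·y_i), indices taken mod 5.
P→Q: (-5)(-8) − (4)(14) = -16
Q→R: (4)(-9) − (4)(-8) = -4
R→S: (4)(-8) − (7)(-9) = 31
S→T: (7)(4) − (11)(-8) = 116
T→P: (11)(14) − (-5)(4) = 174
Σ = 301
Area = |Σ|/2 = 150.5.
Hole:
Apply the shoelace formula: 2A = Σ (x_i·y_{i+1} − x_{i+1}·y_i), indices taken mod 3.
Σ = (23) + (14) + (-26) = 11
Area = |Σ|/2 = 5.5.
Net area = 150.5 − 5.5 = 145.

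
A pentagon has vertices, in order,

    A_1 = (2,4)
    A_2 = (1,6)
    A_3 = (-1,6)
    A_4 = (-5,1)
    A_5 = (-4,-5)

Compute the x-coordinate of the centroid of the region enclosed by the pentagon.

Apply the shoelace (surveyor's) formula. First the cross-terms c_i = x_i·y_{i+1} − x_{i+1}·y_i:
  8, 12, 29, 29, -6  ⇒  2A = 72, A = 36.
Then Σ (x_i + x_{i+1})·c_i = -399, so x̄ = -399 / (6·36) = -133/72.

-133/72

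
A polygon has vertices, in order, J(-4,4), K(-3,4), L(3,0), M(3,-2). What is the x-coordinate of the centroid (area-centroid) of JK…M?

2/9

Apply Gauss's area formula. First the cross-terms c_i = x_i·y_{i+1} − x_{i+1}·y_i:
  -4, -12, -6, 4  ⇒  2A = -18, A = -9.
Then Σ (x_i + x_{i+1})·c_i = -12, so x̄ = -12 / (6·(-9)) = 2/9.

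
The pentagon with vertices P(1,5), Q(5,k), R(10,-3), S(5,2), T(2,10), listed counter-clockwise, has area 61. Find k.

-9

The doubled signed area Σ (x_i y_{i+1} − x_{i+1} y_i) is linear in k.
With k=0 it equals 41; the coefficient of k is -9 (from the two edges through Q).
So -9·k + 41 = 2·61 = 122 ⇒ k = -9.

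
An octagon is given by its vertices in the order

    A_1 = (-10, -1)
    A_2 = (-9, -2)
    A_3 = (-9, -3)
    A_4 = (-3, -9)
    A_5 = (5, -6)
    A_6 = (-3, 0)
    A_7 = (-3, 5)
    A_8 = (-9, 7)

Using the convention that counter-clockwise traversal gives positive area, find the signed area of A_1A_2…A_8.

112.5

A_1→A_2: (-10)(-2) − (-9)(-1) = 11
A_2→A_3: (-9)(-3) − (-9)(-2) = 9
A_3→A_4: (-9)(-9) − (-3)(-3) = 72
A_4→A_5: (-3)(-6) − (5)(-9) = 63
A_5→A_6: (5)(0) − (-3)(-6) = -18
A_6→A_7: (-3)(5) − (-3)(0) = -15
A_7→A_8: (-3)(7) − (-9)(5) = 24
A_8→A_1: (-9)(-1) − (-10)(7) = 79
Σ = 225
Signed area = Σ/2 = 112.5 (positive ⇒ counter-clockwise traversal).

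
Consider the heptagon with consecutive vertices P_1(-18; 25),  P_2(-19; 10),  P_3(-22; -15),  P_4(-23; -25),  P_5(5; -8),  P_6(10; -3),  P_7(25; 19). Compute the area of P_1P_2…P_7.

1305.5

Σ = (295) + (505) + (205) + (309) + (65) + (265) + (967) = 2611
Area = |Σ|/2 = 1305.5.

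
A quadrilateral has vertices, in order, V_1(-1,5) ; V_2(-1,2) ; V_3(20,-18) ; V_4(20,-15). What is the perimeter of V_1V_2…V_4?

|V_1V_2| = √((0)² + (-3)²) = √9 = 3
|V_2V_3| = √((21)² + (-20)²) = √841 = 29
|V_3V_4| = √((0)² + (3)²) = √9 = 3
|V_4V_1| = √((-21)² + (20)²) = √841 = 29
Perimeter = 3 + 29 + 3 + 29 = 64.

64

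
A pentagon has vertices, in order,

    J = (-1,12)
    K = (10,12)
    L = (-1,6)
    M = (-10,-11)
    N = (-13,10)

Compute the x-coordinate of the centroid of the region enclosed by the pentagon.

-1052/189

Apply the shoelace formula. First the cross-terms c_i = x_i·y_{i+1} − x_{i+1}·y_i:
  -132, 72, 71, -243, -146  ⇒  2A = -378, A = -189.
Then Σ (x_i + x_{i+1})·c_i = 6312, so x̄ = 6312 / (6·(-189)) = -1052/189.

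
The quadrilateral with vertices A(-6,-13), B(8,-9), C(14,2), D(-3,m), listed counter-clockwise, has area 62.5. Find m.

Write out the shoelace sum; only the two edges meeting at D involve m:
2·Area = [(14·m − (-3)·2) + ((-3)·(-13) − (-6)·m)] + 300
       = 20·m + 345 = 125
⇒ m = -11.

-11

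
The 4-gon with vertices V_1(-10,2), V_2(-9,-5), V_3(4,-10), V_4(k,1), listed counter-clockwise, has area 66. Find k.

The doubled signed area Σ (x_i y_{i+1} − x_{i+1} y_i) is linear in k.
With k=0 it equals 192; the coefficient of k is 12 (from the two edges through V_4).
So 12·k + 192 = 2·66 = 132 ⇒ k = -5.

-5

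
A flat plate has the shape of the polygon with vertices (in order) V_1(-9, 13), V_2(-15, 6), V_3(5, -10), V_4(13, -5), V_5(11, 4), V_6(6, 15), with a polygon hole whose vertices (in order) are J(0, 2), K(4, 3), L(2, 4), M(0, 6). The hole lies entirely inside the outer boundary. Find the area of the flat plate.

406.5

Outer boundary:
Apply Gauss's area formula: 2A = Σ (x_i·y_{i+1} − x_{i+1}·y_i), indices taken mod 6.
Cross-terms: 141, 120, 105, 107, 141, 213  ⇒  Σ = 827
Area = |Σ|/2 = 413.5.
Hole:
Σ = (-8) + (10) + (12) + (0) = 14
Area = |Σ|/2 = 7.
Net area = 413.5 − 7 = 406.5.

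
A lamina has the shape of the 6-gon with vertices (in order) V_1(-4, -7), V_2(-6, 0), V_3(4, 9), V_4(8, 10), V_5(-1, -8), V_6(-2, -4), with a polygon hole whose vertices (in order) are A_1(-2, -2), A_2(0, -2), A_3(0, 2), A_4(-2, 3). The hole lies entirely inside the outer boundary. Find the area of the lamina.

Outer boundary:
Σ = (-42) + (-54) + (-32) + (-54) + (-12) + (-2) = -196
Area = |Σ|/2 = 98.
Hole:
Apply the shoelace formula: 2A = Σ (x_i·y_{i+1} − x_{i+1}·y_i), indices taken mod 4.
Cross-terms: 4, 0, 4, 10  ⇒  Σ = 18
Area = |Σ|/2 = 9.
Net area = 98 − 9 = 89.

89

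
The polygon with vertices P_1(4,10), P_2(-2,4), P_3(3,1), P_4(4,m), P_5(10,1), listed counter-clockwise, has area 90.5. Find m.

-9

Write out the shoelace sum; only the two edges meeting at P_4 involve m:
2·Area = [(3·m − 4·1) + (4·1 − 10·m)] + 118
       = -7·m + 118 = 181
⇒ m = -9.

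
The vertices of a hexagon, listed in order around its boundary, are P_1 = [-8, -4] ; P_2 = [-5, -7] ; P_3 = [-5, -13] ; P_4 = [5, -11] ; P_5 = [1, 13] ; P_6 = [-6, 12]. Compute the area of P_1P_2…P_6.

Apply the surveyor's formula: 2A = Σ (x_i·y_{i+1} − x_{i+1}·y_i), indices taken mod 6.
Σ = (36) + (30) + (120) + (76) + (90) + (120) = 472
Area = |Σ|/2 = 236.

236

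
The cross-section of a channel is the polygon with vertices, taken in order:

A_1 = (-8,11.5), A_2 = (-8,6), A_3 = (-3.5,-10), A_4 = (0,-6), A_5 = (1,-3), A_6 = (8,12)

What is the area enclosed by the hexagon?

Apply Gauss's area formula: 2A = Σ (x_i·y_{i+1} − x_{i+1}·y_i), indices taken mod 6.
Cross-terms: 44, 101, 21, 6, 36, 188  ⇒  Σ = 396
Area = |Σ|/2 = 198.

198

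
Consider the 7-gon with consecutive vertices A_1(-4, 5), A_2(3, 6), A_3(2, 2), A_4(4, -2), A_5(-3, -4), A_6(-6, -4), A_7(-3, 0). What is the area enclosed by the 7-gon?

Apply Gauss's area formula: 2A = Σ (x_i·y_{i+1} − x_{i+1}·y_i), indices taken mod 7.
Σ = (-39) + (-6) + (-12) + (-22) + (-12) + (-12) + (-15) = -118
Area = |Σ|/2 = 59.

59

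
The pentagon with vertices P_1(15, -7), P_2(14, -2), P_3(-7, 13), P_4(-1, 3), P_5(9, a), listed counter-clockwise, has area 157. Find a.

-11

Write out the shoelace sum; only the two edges meeting at P_5 involve a:
2·Area = [((-1)·a − 9·3) + (9·(-7) − 15·a)] + 228
       = -16·a + 138 = 314
⇒ a = -11.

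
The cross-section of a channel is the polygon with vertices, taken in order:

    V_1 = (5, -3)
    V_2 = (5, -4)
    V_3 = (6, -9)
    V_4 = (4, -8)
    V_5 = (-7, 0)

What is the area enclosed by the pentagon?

36.5

Apply Gauss's area formula: 2A = Σ (x_i·y_{i+1} − x_{i+1}·y_i), indices taken mod 5.
V_1→V_2: (5)(-4) − (5)(-3) = -5
V_2→V_3: (5)(-9) − (6)(-4) = -21
V_3→V_4: (6)(-8) − (4)(-9) = -12
V_4→V_5: (4)(0) − (-7)(-8) = -56
V_5→V_1: (-7)(-3) − (5)(0) = 21
Σ = -73
Area = |Σ|/2 = 36.5.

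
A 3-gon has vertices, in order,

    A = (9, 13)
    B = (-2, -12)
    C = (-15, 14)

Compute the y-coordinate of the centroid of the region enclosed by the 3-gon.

Apply the shoelace (surveyor's) formula. First the cross-terms c_i = x_i·y_{i+1} − x_{i+1}·y_i:
  -82, -208, -321  ⇒  2A = -611, A = -305.5.
Then Σ (y_i + y_{i+1})·c_i = -9165, so ȳ = -9165 / (6·(-305.5)) = 5.

5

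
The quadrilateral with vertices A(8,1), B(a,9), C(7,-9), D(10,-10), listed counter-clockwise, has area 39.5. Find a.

The doubled signed area Σ (x_i y_{i+1} − x_{i+1} y_i) is linear in a.
With a=0 it equals 119; the coefficient of a is -10 (from the two edges through B).
So -10·a + 119 = 2·39.5 = 79 ⇒ a = 4.

4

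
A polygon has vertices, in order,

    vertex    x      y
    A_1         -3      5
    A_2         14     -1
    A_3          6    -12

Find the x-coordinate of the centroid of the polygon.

17/3

Apply the shoelace (surveyor's) formula. First the cross-terms c_i = x_i·y_{i+1} − x_{i+1}·y_i:
  -67, -162, -6  ⇒  2A = -235, A = -117.5.
Then Σ (x_i + x_{i+1})·c_i = -3995, so x̄ = -3995 / (6·(-117.5)) = 17/3.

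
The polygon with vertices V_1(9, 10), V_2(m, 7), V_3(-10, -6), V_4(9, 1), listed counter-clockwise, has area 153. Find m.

-3

Write out the shoelace sum; only the two edges meeting at V_2 involve m:
2·Area = [(9·7 − m·10) + (m·(-6) − (-10)·7)] + 125
       = -16·m + 258 = 306
⇒ m = -3.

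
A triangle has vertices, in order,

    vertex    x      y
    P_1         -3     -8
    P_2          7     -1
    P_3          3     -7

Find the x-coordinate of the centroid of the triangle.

7/3

Apply Gauss's area formula. First the cross-terms c_i = x_i·y_{i+1} − x_{i+1}·y_i:
  59, -46, -45  ⇒  2A = -32, A = -16.
Then Σ (x_i + x_{i+1})·c_i = -224, so x̄ = -224 / (6·(-16)) = 7/3.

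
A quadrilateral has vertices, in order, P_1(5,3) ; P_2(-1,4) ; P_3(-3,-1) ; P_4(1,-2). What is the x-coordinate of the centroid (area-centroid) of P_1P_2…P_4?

13/21

Apply the shoelace formula. First the cross-terms c_i = x_i·y_{i+1} − x_{i+1}·y_i:
  23, 13, 7, 13  ⇒  2A = 56, A = 28.
Then Σ (x_i + x_{i+1})·c_i = 104, so x̄ = 104 / (6·28) = 13/21.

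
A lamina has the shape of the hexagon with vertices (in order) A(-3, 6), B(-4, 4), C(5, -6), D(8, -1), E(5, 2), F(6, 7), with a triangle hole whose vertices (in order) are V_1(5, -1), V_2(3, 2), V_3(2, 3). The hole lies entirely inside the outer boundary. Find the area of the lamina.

Outer boundary:
Apply the shoelace formula: 2A = Σ (x_i·y_{i+1} − x_{i+1}·y_i), indices taken mod 6.
Σ = (12) + (4) + (43) + (21) + (23) + (57) = 160
Area = |Σ|/2 = 80.
Hole:
Apply the shoelace formula: 2A = Σ (x_i·y_{i+1} − x_{i+1}·y_i), indices taken mod 3.
Σ = (13) + (5) + (-17) = 1
Area = |Σ|/2 = 0.5.
Net area = 80 − 0.5 = 79.5.

79.5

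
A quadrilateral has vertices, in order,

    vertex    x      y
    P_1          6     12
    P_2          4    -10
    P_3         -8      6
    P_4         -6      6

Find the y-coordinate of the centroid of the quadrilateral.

Apply the surveyor's formula. First the cross-terms c_i = x_i·y_{i+1} − x_{i+1}·y_i:
  -108, -56, -12, -108  ⇒  2A = -284, A = -142.
Then Σ (y_i + y_{i+1})·c_i = -2080, so ȳ = -2080 / (6·(-142)) = 520/213.

520/213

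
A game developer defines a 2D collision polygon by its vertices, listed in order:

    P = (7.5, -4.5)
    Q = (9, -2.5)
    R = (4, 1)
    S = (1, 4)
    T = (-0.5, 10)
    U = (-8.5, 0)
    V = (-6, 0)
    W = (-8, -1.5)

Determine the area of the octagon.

Apply the shoelace formula: 2A = Σ (x_i·y_{i+1} − x_{i+1}·y_i), indices taken mod 8.
P→Q: (7.5)(-2.5) − (9)(-4.5) = 21.75
Q→R: (9)(1) − (4)(-2.5) = 19
R→S: (4)(4) − (1)(1) = 15
S→T: (1)(10) − (-0.5)(4) = 12
T→U: (-0.5)(0) − (-8.5)(10) = 85
U→V: (-8.5)(0) − (-6)(0) = 0
V→W: (-6)(-1.5) − (-8)(0) = 9
W→P: (-8)(-4.5) − (7.5)(-1.5) = 47.25
Σ = 209
Area = |Σ|/2 = 104.5.

104.5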